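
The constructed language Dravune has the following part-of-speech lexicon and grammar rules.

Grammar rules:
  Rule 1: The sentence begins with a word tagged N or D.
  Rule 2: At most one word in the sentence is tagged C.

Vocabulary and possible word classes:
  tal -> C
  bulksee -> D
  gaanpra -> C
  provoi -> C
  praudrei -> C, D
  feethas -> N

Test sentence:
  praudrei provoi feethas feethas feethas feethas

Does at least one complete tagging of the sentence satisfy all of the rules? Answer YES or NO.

YES

Candidates per position — 1:praudrei {C,D}; 2:provoi {C}; 3:feethas {N}; 4:feethas {N}; 5:feethas {N}; 6:feethas {N}.
One satisfying assignment: D C N N N N.
Verifying each rule — rule 1 satisfied; rule 2 satisfied.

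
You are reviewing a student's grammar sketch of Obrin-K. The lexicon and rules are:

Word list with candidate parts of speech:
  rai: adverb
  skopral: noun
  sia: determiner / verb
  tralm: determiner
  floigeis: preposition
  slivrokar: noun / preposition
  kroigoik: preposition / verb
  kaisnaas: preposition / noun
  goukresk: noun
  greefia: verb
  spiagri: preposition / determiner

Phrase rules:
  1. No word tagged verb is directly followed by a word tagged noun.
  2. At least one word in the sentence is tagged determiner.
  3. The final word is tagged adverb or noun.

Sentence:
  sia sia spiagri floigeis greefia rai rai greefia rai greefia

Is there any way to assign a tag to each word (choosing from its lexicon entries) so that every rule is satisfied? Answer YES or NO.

Candidates per position — 1:sia {determiner,verb}; 2:sia {determiner,verb}; 3:spiagri {preposition,determiner}; 4:floigeis {preposition}; 5:greefia {verb}; 6:rai {adverb}; 7:rai {adverb}; 8:greefia {verb}; 9:rai {adverb}; 10:greefia {verb}.
Rule 3 cannot be satisfied by any choice of tags from the lexicon.
So there is no consistent tagging.

NO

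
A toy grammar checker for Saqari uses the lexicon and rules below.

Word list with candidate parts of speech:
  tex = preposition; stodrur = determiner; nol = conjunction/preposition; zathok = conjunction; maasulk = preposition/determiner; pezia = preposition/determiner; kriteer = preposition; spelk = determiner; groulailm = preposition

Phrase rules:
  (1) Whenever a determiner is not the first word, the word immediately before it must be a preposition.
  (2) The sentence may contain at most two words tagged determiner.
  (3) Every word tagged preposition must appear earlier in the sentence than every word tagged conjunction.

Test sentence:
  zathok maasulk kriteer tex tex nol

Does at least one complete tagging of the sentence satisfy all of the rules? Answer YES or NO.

NO

Candidates per position — 1:zathok {conjunction}; 2:maasulk {preposition,determiner}; 3:kriteer {preposition}; 4:tex {preposition}; 5:tex {preposition}; 6:nol {conjunction,preposition}.
Rule 3 cannot be satisfied by any choice of tags from the lexicon.
So there is no consistent tagging.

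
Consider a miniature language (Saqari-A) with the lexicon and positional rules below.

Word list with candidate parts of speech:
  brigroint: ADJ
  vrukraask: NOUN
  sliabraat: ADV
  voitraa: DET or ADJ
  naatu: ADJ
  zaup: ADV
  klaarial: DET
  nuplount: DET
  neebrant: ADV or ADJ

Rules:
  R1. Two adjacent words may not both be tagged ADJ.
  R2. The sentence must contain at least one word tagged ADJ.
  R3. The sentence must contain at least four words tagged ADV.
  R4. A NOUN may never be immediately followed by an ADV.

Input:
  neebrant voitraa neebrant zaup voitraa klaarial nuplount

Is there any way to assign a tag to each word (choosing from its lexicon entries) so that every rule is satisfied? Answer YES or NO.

Candidates per position — 1:neebrant {ADV,ADJ}; 2:voitraa {DET,ADJ}; 3:neebrant {ADV,ADJ}; 4:zaup {ADV}; 5:voitraa {DET,ADJ}; 6:klaarial {DET}; 7:nuplount {DET}.
Rule 3 cannot be satisfied by any choice of tags from the lexicon.
So there is no consistent tagging.

NO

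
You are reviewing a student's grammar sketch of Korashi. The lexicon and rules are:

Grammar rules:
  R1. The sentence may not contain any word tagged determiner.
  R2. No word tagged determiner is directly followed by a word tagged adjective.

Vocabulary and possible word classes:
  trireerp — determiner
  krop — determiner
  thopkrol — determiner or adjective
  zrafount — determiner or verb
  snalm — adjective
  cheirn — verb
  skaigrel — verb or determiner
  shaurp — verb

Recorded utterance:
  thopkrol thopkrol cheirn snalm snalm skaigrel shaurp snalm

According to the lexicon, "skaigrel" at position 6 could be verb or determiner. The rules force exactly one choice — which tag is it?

Candidates per position — 1:thopkrol {determiner,adjective}; 2:thopkrol {determiner,adjective}; 3:cheirn {verb}; 4:snalm {adjective}; 5:snalm {adjective}; 6:skaigrel {verb,determiner}; 7:shaurp {verb}; 8:snalm {adjective}.
If word 1 were determiner, no tagging could satisfy rule 1; so word 1 is adjective.
If word 2 were determiner, no tagging could satisfy rule 1; so word 2 is adjective.
If word 6 were determiner, no tagging could satisfy rule 1; so word 6 is verb.
So the tagging must be: adjective adjective verb adjective adjective verb verb adjective.
Verifying each rule — rule 1 holds; rule 2 holds.

verb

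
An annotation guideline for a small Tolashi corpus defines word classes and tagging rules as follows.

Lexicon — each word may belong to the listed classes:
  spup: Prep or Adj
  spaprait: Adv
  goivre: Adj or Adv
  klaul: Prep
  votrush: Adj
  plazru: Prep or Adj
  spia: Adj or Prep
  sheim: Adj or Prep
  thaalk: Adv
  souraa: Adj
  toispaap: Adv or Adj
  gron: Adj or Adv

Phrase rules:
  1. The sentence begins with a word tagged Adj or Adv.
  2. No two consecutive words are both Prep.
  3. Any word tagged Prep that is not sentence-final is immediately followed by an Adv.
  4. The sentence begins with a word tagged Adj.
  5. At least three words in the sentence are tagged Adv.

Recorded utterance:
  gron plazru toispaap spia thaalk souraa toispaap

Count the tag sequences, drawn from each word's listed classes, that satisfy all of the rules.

Candidates per position — 1:gron {Adj,Adv}; 2:plazru {Prep,Adj}; 3:toispaap {Adv,Adj}; 4:spia {Adj,Prep}; 5:thaalk {Adv}; 6:souraa {Adj}; 7:toispaap {Adv,Adj}.
There are 32 candidate sequences in total.
The sequences that satisfy every rule: Adj Prep Adv Adj Adv Adj Adv; Adj Prep Adv Prep Adv Adj Adv; Adj Adj Adv Adj Adv Adj Adv; Adj Adj Adv Prep Adv Adj Adv.
Count = 4.

4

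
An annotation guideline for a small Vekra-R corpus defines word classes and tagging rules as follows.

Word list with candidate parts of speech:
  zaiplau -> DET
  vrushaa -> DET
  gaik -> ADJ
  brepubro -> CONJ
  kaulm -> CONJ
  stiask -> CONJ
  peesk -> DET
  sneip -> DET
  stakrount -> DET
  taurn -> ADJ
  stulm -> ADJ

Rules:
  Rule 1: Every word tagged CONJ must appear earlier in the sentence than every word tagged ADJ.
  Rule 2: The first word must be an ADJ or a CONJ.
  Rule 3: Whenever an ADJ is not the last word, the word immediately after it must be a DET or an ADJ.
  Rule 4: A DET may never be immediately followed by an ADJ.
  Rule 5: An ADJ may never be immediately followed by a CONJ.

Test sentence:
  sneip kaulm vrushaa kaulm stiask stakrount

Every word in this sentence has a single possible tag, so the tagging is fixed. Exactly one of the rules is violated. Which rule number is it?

2

Fixed tagging: DET CONJ DET CONJ CONJ DET.
Rule check: R1 holds, R2 violated, R3 holds, R4 holds, R5 holds.
Only rule 2 fails.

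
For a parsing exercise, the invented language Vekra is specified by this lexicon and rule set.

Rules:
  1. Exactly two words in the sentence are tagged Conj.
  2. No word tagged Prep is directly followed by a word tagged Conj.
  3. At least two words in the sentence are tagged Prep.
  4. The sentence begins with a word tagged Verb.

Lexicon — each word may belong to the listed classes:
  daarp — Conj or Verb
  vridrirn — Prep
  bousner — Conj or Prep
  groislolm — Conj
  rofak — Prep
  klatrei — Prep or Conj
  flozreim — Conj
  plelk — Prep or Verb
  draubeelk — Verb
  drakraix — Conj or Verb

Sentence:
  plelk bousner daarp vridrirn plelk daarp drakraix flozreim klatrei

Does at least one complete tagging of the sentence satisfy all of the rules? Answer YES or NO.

YES

Candidates per position — 1:plelk {Prep,Verb}; 2:bousner {Conj,Prep}; 3:daarp {Conj,Verb}; 4:vridrirn {Prep}; 5:plelk {Prep,Verb}; 6:daarp {Conj,Verb}; 7:drakraix {Conj,Verb}; 8:flozreim {Conj}; 9:klatrei {Prep,Conj}.
One satisfying assignment: Verb Prep Verb Prep Verb Verb Verb Conj Conj.
Check: rule 1 ✓; rule 2 ✓; rule 3 ✓; rule 4 ✓.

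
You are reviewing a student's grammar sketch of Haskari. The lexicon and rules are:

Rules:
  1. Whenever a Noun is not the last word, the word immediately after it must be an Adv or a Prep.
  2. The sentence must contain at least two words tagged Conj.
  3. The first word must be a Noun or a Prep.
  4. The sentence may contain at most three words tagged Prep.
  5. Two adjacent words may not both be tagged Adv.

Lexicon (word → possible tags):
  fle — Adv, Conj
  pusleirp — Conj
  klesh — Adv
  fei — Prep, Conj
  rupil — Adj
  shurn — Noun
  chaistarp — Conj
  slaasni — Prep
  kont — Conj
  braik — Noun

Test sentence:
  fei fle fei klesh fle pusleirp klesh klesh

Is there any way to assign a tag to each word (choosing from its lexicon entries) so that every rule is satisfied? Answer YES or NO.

Candidates per position — 1:fei {Prep,Conj}; 2:fle {Adv,Conj}; 3:fei {Prep,Conj}; 4:klesh {Adv}; 5:fle {Adv,Conj}; 6:pusleirp {Conj}; 7:klesh {Adv}; 8:klesh {Adv}.
Rule 5 cannot be satisfied by any choice of tags from the lexicon.
So there is no consistent tagging.

NO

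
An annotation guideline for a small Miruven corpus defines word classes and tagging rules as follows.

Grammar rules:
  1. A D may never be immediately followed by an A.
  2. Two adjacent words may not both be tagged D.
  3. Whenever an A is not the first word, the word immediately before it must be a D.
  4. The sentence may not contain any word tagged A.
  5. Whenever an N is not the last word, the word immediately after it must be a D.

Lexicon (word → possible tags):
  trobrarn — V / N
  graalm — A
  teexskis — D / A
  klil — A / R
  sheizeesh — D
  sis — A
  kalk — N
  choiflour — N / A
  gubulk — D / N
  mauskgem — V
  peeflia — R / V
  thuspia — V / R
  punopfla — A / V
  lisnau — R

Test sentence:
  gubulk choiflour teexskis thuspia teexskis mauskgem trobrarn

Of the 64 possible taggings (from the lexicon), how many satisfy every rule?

Candidates per position — 1:gubulk {D,N}; 2:choiflour {N,A}; 3:teexskis {D,A}; 4:thuspia {V,R}; 5:teexskis {D,A}; 6:mauskgem {V}; 7:trobrarn {V,N}.
There are 64 candidate sequences in total.
The sequences that satisfy every rule: D N D V D V V; D N D V D V N; D N D R D V V; D N D R D V N.
Count = 4.

4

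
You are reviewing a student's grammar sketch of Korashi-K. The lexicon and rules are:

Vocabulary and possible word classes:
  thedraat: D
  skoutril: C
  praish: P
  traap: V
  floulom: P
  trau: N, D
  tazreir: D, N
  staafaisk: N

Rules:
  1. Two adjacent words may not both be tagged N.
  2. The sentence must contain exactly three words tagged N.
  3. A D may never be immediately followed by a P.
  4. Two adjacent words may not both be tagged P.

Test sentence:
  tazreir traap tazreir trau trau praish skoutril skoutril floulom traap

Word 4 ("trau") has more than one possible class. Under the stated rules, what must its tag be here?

Candidates per position — 1:tazreir {D,N}; 2:traap {V}; 3:tazreir {D,N}; 4:trau {N,D}; 5:trau {N,D}; 6:praish {P}; 7:skoutril {C}; 8:skoutril {C}; 9:floulom {P}; 10:traap {V}.
Position 5: D is ruled out by rule 3; that leaves N.
Position 4: N is ruled out by rule 1; that leaves D.
Position 1: D is ruled out by rule 2; that leaves N.
Position 3: D is ruled out by rule 2; that leaves N.
The only consistent sequence is: N V N D N P C C P V.
Verifying each rule — rule 1 ✓; rule 2 ✓; rule 3 ✓; rule 4 ✓.

D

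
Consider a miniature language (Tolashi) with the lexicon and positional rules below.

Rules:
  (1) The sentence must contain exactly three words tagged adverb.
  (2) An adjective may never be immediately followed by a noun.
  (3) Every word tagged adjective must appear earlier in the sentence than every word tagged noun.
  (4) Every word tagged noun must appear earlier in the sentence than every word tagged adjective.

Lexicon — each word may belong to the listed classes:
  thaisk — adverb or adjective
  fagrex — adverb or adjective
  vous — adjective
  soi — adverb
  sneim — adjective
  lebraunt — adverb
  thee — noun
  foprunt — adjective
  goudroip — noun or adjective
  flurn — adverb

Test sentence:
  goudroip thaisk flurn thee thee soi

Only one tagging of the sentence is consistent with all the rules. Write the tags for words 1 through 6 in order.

noun adverb adverb noun noun adverb

Candidates per position — 1:goudroip {noun,adjective}; 2:thaisk {adverb,adjective}; 3:flurn {adverb}; 4:thee {noun}; 5:thee {noun}; 6:soi {adverb}.
Position 1: tagging it adjective would leave rule 4 unsatisfiable, so it must be noun.
Position 2: tagging it adjective would leave rule 1 unsatisfiable, so it must be adverb.
The only consistent sequence is: noun adverb adverb noun noun adverb.
Verifying each rule — rule 1 ✓; rule 2 ✓; rule 3 ✓; rule 4 ✓.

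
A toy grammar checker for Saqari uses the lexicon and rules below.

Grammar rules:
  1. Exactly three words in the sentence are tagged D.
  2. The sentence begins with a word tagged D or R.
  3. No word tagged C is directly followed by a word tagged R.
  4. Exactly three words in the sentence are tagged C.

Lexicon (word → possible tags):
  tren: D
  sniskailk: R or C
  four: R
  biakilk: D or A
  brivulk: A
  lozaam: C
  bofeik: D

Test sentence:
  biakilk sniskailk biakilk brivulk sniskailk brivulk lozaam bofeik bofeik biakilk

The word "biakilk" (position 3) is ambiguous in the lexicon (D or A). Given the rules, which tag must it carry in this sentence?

A

Candidates per position — 1:biakilk {D,A}; 2:sniskailk {R,C}; 3:biakilk {D,A}; 4:brivulk {A}; 5:sniskailk {R,C}; 6:brivulk {A}; 7:lozaam {C}; 8:bofeik {D}; 9:bofeik {D}; 10:biakilk {D,A}.
If word 1 were A, no tagging could satisfy rule 2; so word 1 is D.
If word 2 were R, no tagging could satisfy rule 4; so word 2 is C.
If word 3 were D, no tagging could satisfy rule 1; so word 3 is A.
If word 5 were R, no tagging could satisfy rule 4; so word 5 is C.
If word 10 were D, no tagging could satisfy rule 1; so word 10 is A.
The only consistent sequence is: D C A A C A C D D A.
Checking: rule 1 ok; rule 2 ok; rule 3 ok; rule 4 ok.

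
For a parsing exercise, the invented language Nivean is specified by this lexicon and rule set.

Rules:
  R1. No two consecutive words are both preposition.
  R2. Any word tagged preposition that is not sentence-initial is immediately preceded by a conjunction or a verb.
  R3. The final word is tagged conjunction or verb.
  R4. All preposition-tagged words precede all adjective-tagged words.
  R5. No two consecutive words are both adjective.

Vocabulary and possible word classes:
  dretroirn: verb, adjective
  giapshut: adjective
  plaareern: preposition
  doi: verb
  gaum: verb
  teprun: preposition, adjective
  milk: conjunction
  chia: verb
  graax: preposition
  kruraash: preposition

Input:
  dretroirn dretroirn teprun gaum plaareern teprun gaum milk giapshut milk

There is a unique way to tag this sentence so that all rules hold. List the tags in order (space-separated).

verb verb preposition verb preposition adjective verb conjunction adjective conjunction

Candidates per position — 1:dretroirn {verb,adjective}; 2:dretroirn {verb,adjective}; 3:teprun {preposition,adjective}; 4:gaum {verb}; 5:plaareern {preposition}; 6:teprun {preposition,adjective}; 7:gaum {verb}; 8:milk {conjunction}; 9:giapshut {adjective}; 10:milk {conjunction}.
If word 1 were adjective, no tagging could satisfy rule 4; so word 1 is verb.
If word 2 were adjective, no tagging could satisfy rule 4; so word 2 is verb.
If word 3 were adjective, no tagging could satisfy rule 4; so word 3 is preposition.
If word 6 were preposition, no tagging could satisfy rule 1; so word 6 is adjective.
So the tagging must be: verb verb preposition verb preposition adjective verb conjunction adjective conjunction.
Rule-by-rule: rule 1 holds; rule 2 holds; rule 3 holds; rule 4 holds; rule 5 holds.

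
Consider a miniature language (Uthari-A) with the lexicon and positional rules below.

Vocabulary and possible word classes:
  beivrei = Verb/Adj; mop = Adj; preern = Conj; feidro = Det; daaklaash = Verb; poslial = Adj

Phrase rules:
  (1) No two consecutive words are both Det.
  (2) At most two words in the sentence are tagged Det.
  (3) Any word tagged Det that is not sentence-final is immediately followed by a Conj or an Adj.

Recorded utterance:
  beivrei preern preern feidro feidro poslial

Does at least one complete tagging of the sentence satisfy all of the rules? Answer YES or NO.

Candidates per position — 1:beivrei {Verb,Adj}; 2:preern {Conj}; 3:preern {Conj}; 4:feidro {Det}; 5:feidro {Det}; 6:poslial {Adj}.
Rule 1 cannot be satisfied by any choice of tags from the lexicon.
So there is no consistent tagging.

NO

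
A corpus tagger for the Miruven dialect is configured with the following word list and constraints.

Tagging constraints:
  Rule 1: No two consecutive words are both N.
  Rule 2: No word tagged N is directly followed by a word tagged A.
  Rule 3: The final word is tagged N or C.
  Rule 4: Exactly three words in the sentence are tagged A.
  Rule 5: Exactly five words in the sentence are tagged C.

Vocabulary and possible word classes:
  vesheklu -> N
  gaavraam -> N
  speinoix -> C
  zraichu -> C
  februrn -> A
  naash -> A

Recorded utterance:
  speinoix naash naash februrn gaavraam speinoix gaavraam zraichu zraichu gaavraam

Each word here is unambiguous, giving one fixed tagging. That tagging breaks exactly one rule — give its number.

5

Fixed tagging: C A A A N C N C C N.
Applying the rules: R1 pass, R2 pass, R3 pass, R4 pass, R5 fail.
Only rule 5 fails.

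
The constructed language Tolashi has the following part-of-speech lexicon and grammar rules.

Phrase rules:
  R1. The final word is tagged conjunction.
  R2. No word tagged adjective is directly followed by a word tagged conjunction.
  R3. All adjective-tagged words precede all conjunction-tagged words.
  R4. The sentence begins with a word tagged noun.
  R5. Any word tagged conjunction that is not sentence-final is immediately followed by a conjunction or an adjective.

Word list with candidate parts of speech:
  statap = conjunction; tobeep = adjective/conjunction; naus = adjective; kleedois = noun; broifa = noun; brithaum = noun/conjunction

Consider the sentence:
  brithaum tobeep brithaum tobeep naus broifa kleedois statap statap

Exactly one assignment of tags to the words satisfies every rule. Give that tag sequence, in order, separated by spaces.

noun adjective noun adjective adjective noun noun conjunction conjunction

Candidates per position — 1:brithaum {noun,conjunction}; 2:tobeep {adjective,conjunction}; 3:brithaum {noun,conjunction}; 4:tobeep {adjective,conjunction}; 5:naus {adjective}; 6:broifa {noun}; 7:kleedois {noun}; 8:statap {conjunction}; 9:statap {conjunction}.
If word 1 were conjunction, no tagging could satisfy rule 3; so word 1 is noun.
If word 2 were conjunction, no tagging could satisfy rule 3; so word 2 is adjective.
If word 3 were conjunction, no tagging could satisfy rule 2; so word 3 is noun.
If word 4 were conjunction, no tagging could satisfy rule 3; so word 4 is adjective.
That leaves exactly one tagging: noun adjective noun adjective adjective noun noun conjunction conjunction.
Verifying each rule — rule 1 ✓; rule 2 ✓; rule 3 ✓; rule 4 ✓; rule 5 ✓.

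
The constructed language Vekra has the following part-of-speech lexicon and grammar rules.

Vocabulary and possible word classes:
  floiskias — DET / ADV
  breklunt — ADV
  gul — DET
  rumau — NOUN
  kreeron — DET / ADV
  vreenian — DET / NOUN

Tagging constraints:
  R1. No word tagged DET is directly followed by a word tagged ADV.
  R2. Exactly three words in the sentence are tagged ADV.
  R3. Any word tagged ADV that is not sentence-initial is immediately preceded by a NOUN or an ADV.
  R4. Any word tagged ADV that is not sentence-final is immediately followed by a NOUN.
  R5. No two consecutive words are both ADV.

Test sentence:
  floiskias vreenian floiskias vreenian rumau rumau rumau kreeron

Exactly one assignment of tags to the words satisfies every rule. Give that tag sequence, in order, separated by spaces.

Candidates per position — 1:floiskias {DET,ADV}; 2:vreenian {DET,NOUN}; 3:floiskias {DET,ADV}; 4:vreenian {DET,NOUN}; 5:rumau {NOUN}; 6:rumau {NOUN}; 7:rumau {NOUN}; 8:kreeron {DET,ADV}.
Word 1 cannot be DET — rule 2 would then fail for every completion. It is ADV.
Word 2 cannot be DET — rule 4 would then fail for every completion. It is NOUN.
Word 3 cannot be DET — rule 2 would then fail for every completion. It is ADV.
Word 4 cannot be DET — rule 4 would then fail for every completion. It is NOUN.
Word 8 cannot be DET — rule 2 would then fail for every completion. It is ADV.
The unique satisfying tagging is: ADV NOUN ADV NOUN NOUN NOUN NOUN ADV.
Check: rule 1 satisfied; rule 2 satisfied; rule 3 satisfied; rule 4 satisfied; rule 5 satisfied.

ADV NOUN ADV NOUN NOUN NOUN NOUN ADV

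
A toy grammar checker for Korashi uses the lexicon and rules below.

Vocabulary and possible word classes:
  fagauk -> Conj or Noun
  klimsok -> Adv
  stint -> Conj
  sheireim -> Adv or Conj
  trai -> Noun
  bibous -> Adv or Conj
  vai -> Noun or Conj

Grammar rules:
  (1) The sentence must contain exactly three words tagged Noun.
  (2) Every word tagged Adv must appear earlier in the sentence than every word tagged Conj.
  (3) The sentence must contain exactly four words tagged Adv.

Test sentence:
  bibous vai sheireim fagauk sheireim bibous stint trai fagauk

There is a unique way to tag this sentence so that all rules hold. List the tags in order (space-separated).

Candidates per position — 1:bibous {Adv,Conj}; 2:vai {Noun,Conj}; 3:sheireim {Adv,Conj}; 4:fagauk {Conj,Noun}; 5:sheireim {Adv,Conj}; 6:bibous {Adv,Conj}; 7:stint {Conj}; 8:trai {Noun}; 9:fagauk {Conj,Noun}.
Position 1: tagging it Conj would leave rule 3 unsatisfiable, so it must be Adv.
Position 3: tagging it Conj would leave rule 3 unsatisfiable, so it must be Adv.
Position 5: tagging it Conj would leave rule 3 unsatisfiable, so it must be Adv.
Position 6: tagging it Conj would leave rule 3 unsatisfiable, so it must be Adv.
Position 2: tagging it Conj would leave rule 2 unsatisfiable, so it must be Noun.
Position 4: tagging it Conj would leave rule 2 unsatisfiable, so it must be Noun.
Position 9: tagging it Noun would leave rule 1 unsatisfiable, so it must be Conj.
The only consistent sequence is: Adv Noun Adv Noun Adv Adv Conj Noun Conj.
Rule-by-rule: rule 1 ✓; rule 2 ✓; rule 3 ✓.

Adv Noun Adv Noun Adv Adv Conj Noun Conj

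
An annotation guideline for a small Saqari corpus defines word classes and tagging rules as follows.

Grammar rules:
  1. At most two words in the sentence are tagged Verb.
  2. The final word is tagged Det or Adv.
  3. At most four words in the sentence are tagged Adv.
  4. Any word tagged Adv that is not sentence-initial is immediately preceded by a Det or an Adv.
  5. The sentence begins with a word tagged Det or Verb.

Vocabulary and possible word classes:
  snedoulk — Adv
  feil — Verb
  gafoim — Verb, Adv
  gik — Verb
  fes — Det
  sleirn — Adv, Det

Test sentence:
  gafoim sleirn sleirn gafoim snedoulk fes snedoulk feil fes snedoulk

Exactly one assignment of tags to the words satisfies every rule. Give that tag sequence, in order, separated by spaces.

Verb Det Det Adv Adv Det Adv Verb Det Adv

Candidates per position — 1:gafoim {Verb,Adv}; 2:sleirn {Adv,Det}; 3:sleirn {Adv,Det}; 4:gafoim {Verb,Adv}; 5:snedoulk {Adv}; 6:fes {Det}; 7:snedoulk {Adv}; 8:feil {Verb}; 9:fes {Det}; 10:snedoulk {Adv}.
Position 1: Adv is ruled out by rule 5; that leaves Verb.
Position 2: Adv is ruled out by rule 4; that leaves Det.
Position 4: Verb is ruled out by rule 1; that leaves Adv.
Position 3: Adv is ruled out by rule 3; that leaves Det.
That leaves exactly one tagging: Verb Det Det Adv Adv Det Adv Verb Det Adv.
Verifying each rule — rule 1 ✓; rule 2 ✓; rule 3 ✓; rule 4 ✓; rule 5 ✓.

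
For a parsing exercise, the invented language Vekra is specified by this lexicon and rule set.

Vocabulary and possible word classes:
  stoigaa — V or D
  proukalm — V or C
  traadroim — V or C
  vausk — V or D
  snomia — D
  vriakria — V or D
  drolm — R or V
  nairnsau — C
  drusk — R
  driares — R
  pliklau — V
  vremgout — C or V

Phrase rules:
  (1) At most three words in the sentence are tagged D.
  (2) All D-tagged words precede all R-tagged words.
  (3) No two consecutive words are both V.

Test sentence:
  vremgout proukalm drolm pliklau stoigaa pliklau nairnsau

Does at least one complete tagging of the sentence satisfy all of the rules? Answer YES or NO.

Candidates per position — 1:vremgout {C,V}; 2:proukalm {V,C}; 3:drolm {R,V}; 4:pliklau {V}; 5:stoigaa {V,D}; 6:pliklau {V}; 7:nairnsau {C}.
Every candidate sequence violates at least one rule; no consistent tagging exists.

NO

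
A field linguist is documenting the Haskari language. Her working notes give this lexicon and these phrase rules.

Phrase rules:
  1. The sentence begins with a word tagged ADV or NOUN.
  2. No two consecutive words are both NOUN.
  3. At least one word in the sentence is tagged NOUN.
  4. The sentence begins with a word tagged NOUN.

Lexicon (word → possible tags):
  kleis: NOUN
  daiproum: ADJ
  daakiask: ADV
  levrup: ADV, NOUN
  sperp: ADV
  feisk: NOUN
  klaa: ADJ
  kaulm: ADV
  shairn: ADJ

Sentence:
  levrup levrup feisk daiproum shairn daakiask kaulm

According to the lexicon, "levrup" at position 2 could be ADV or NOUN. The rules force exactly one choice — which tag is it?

Candidates per position — 1:levrup {ADV,NOUN}; 2:levrup {ADV,NOUN}; 3:feisk {NOUN}; 4:daiproum {ADJ}; 5:shairn {ADJ}; 6:daakiask {ADV}; 7:kaulm {ADV}.
At position 1, choosing ADV makes rule 4 impossible to satisfy; hence NOUN.
At position 2, choosing NOUN makes rule 2 impossible to satisfy; hence ADV.
The only consistent sequence is: NOUN ADV NOUN ADJ ADJ ADV ADV.
Check: rule 1 satisfied; rule 2 satisfied; rule 3 satisfied; rule 4 satisfied.

ADV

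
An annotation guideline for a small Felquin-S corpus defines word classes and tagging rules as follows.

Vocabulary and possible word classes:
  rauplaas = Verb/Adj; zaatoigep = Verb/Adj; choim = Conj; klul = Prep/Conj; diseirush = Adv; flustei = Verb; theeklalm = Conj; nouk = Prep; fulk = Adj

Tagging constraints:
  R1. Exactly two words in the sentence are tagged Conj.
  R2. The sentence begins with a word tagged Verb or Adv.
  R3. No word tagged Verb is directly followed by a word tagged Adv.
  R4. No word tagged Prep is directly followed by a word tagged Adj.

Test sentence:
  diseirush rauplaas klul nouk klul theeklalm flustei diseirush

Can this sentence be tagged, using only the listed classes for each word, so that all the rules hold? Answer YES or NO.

Candidates per position — 1:diseirush {Adv}; 2:rauplaas {Verb,Adj}; 3:klul {Prep,Conj}; 4:nouk {Prep}; 5:klul {Prep,Conj}; 6:theeklalm {Conj}; 7:flustei {Verb}; 8:diseirush {Adv}.
Rule 3 cannot be satisfied by any choice of tags from the lexicon.
So there is no consistent tagging.

NO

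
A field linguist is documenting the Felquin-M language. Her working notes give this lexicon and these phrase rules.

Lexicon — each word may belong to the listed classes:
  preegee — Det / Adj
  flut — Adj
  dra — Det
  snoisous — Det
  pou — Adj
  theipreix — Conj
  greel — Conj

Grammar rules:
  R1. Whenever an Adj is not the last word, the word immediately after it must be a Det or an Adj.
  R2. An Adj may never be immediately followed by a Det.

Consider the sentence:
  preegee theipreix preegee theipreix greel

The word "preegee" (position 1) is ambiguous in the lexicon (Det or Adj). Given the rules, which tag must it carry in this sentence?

Det

Candidates per position — 1:preegee {Det,Adj}; 2:theipreix {Conj}; 3:preegee {Det,Adj}; 4:theipreix {Conj}; 5:greel {Conj}.
Word 1 cannot be Adj — rule 1 would then fail for every completion. It is Det.
Word 3 cannot be Adj — rule 1 would then fail for every completion. It is Det.
So the tagging must be: Det Conj Det Conj Conj.
Checking: rule 1 satisfied; rule 2 satisfied.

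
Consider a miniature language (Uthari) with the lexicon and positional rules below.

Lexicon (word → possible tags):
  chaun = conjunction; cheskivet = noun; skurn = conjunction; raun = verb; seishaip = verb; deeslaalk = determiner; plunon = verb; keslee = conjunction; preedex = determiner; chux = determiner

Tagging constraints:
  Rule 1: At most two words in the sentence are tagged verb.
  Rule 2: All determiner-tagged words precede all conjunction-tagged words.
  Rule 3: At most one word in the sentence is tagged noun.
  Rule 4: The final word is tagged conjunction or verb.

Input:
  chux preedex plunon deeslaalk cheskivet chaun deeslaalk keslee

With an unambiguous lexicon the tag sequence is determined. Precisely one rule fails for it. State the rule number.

Fixed tagging: determiner determiner verb determiner noun conjunction determiner conjunction.
Rule check: R1 ✓, R2 ✗, R3 ✓, R4 ✓.
Only rule 2 fails.

2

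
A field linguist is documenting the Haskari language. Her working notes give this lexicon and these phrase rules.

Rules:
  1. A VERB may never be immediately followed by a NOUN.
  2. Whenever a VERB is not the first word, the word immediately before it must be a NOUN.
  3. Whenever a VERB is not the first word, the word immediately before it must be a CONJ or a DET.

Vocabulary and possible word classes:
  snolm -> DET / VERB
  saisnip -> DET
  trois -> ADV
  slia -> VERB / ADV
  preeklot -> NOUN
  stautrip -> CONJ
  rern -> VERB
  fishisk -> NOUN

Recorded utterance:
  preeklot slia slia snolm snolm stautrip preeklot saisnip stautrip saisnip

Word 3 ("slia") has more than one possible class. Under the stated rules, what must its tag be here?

ADV

Candidates per position — 1:preeklot {NOUN}; 2:slia {VERB,ADV}; 3:slia {VERB,ADV}; 4:snolm {DET,VERB}; 5:snolm {DET,VERB}; 6:stautrip {CONJ}; 7:preeklot {NOUN}; 8:saisnip {DET}; 9:stautrip {CONJ}; 10:saisnip {DET}.
Word 2 cannot be VERB — rule 3 would then fail for every completion. It is ADV.
Word 3 cannot be VERB — rule 2 would then fail for every completion. It is ADV.
Word 4 cannot be VERB — rule 2 would then fail for every completion. It is DET.
Word 5 cannot be VERB — rule 2 would then fail for every completion. It is DET.
So the tagging must be: NOUN ADV ADV DET DET CONJ NOUN DET CONJ DET.
Check: rule 1 holds; rule 2 holds; rule 3 holds.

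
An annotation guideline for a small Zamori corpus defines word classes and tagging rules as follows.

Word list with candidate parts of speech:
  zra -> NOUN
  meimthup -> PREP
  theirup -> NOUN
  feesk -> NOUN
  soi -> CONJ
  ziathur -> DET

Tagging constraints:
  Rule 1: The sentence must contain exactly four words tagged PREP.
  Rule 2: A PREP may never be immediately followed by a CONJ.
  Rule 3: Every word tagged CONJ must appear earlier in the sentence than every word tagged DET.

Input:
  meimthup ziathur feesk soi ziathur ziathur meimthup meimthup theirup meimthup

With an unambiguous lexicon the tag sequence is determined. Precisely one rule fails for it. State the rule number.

3

Fixed tagging: PREP DET NOUN CONJ DET DET PREP PREP NOUN PREP.
Checking each rule: R1 ✓, R2 ✓, R3 ✗.
Only rule 3 fails.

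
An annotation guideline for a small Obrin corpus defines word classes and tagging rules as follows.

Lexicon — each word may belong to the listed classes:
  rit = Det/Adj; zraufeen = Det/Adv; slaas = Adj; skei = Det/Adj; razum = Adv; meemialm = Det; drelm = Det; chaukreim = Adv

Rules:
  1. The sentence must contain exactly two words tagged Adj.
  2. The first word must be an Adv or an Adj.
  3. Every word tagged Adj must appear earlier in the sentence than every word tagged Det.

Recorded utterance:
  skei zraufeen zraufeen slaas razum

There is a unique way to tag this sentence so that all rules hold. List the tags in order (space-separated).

Candidates per position — 1:skei {Det,Adj}; 2:zraufeen {Det,Adv}; 3:zraufeen {Det,Adv}; 4:slaas {Adj}; 5:razum {Adv}.
Position 1: tagging it Det would leave rule 1 unsatisfiable, so it must be Adj.
Position 2: tagging it Det would leave rule 3 unsatisfiable, so it must be Adv.
Position 3: tagging it Det would leave rule 3 unsatisfiable, so it must be Adv.
The only consistent sequence is: Adj Adv Adv Adj Adv.
Check: rule 1 ok; rule 2 ok; rule 3 ok.

Adj Adv Adv Adj Adv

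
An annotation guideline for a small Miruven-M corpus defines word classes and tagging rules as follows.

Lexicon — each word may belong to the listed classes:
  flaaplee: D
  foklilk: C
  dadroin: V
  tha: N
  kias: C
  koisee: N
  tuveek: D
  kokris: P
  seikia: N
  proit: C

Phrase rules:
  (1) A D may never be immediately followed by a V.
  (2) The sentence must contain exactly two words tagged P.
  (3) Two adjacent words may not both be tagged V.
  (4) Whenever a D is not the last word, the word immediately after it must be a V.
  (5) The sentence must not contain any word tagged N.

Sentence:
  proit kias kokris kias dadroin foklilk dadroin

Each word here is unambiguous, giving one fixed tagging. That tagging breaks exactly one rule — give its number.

2

Fixed tagging: C C P C V C V.
Applying the rules: R1 holds, R2 violated, R3 holds, R4 holds, R5 holds.
Only rule 2 fails.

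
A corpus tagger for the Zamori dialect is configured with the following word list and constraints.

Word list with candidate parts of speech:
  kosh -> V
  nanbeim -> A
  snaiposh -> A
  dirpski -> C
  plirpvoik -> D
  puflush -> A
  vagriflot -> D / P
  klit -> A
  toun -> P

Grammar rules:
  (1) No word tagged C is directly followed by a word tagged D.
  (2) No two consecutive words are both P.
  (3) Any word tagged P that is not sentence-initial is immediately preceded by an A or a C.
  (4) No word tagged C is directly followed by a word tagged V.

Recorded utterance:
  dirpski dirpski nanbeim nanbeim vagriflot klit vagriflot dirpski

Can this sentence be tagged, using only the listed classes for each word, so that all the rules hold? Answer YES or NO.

YES

Candidates per position — 1:dirpski {C}; 2:dirpski {C}; 3:nanbeim {A}; 4:nanbeim {A}; 5:vagriflot {D,P}; 6:klit {A}; 7:vagriflot {D,P}; 8:dirpski {C}.
One satisfying assignment: C C A A P A P C.
Rule-by-rule: rule 1 holds; rule 2 holds; rule 3 holds; rule 4 holds.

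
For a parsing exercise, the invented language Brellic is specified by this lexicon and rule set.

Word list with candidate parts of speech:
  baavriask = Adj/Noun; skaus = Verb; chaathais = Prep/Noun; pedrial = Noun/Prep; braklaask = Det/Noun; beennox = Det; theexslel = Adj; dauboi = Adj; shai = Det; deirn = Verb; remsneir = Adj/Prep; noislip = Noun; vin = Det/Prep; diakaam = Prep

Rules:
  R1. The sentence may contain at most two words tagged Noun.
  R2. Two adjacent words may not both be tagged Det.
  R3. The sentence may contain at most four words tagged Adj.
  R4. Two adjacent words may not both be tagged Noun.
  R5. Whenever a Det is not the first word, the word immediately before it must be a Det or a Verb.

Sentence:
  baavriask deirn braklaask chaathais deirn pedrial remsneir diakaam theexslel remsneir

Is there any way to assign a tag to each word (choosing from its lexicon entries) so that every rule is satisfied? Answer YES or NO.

YES

Candidates per position — 1:baavriask {Adj,Noun}; 2:deirn {Verb}; 3:braklaask {Det,Noun}; 4:chaathais {Prep,Noun}; 5:deirn {Verb}; 6:pedrial {Noun,Prep}; 7:remsneir {Adj,Prep}; 8:diakaam {Prep}; 9:theexslel {Adj}; 10:remsneir {Adj,Prep}.
One satisfying assignment: Adj Verb Noun Prep Verb Prep Prep Prep Adj Prep.
Checking: rule 1 satisfied; rule 2 satisfied; rule 3 satisfied; rule 4 satisfied; rule 5 satisfied.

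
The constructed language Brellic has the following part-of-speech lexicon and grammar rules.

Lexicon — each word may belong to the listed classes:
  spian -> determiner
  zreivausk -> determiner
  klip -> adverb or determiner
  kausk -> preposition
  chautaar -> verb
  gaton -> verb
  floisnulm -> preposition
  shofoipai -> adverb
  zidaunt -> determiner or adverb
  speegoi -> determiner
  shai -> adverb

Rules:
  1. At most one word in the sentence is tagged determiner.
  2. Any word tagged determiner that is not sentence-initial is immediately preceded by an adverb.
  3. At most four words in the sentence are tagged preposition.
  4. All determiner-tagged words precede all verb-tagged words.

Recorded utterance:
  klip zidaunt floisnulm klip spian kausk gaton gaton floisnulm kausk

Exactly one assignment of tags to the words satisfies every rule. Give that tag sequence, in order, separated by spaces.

Candidates per position — 1:klip {adverb,determiner}; 2:zidaunt {determiner,adverb}; 3:floisnulm {preposition}; 4:klip {adverb,determiner}; 5:spian {determiner}; 6:kausk {preposition}; 7:gaton {verb}; 8:gaton {verb}; 9:floisnulm {preposition}; 10:kausk {preposition}.
Word 1 cannot be determiner — rule 1 would then fail for every completion. It is adverb.
Word 2 cannot be determiner — rule 1 would then fail for every completion. It is adverb.
Word 4 cannot be determiner — rule 1 would then fail for every completion. It is adverb.
The only consistent sequence is: adverb adverb preposition adverb determiner preposition verb verb preposition preposition.
Verifying each rule — rule 1 ✓; rule 2 ✓; rule 3 ✓; rule 4 ✓.

adverb adverb preposition adverb determiner preposition verb verb preposition preposition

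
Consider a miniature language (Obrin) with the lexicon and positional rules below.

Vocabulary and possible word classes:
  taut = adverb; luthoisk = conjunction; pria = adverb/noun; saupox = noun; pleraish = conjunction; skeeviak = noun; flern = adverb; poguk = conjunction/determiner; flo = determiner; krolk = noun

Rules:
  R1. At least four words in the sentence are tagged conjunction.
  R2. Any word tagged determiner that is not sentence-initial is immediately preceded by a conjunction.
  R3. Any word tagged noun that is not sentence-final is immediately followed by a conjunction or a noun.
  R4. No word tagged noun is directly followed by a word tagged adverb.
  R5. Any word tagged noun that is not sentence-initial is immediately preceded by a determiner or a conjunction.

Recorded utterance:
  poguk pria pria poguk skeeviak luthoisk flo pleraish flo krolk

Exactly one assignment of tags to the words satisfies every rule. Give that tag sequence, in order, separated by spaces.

Candidates per position — 1:poguk {conjunction,determiner}; 2:pria {adverb,noun}; 3:pria {adverb,noun}; 4:poguk {conjunction,determiner}; 5:skeeviak {noun}; 6:luthoisk {conjunction}; 7:flo {determiner}; 8:pleraish {conjunction}; 9:flo {determiner}; 10:krolk {noun}.
Position 1: determiner is ruled out by rule 1; that leaves conjunction.
Position 3: noun is ruled out by rule 5; that leaves adverb.
Position 4: determiner is ruled out by rule 1; that leaves conjunction.
Position 2: noun is ruled out by rule 3; that leaves adverb.
That leaves exactly one tagging: conjunction adverb adverb conjunction noun conjunction determiner conjunction determiner noun.
Checking: rule 1 ok; rule 2 ok; rule 3 ok; rule 4 ok; rule 5 ok.

conjunction adverb adverb conjunction noun conjunction determiner conjunction determiner noun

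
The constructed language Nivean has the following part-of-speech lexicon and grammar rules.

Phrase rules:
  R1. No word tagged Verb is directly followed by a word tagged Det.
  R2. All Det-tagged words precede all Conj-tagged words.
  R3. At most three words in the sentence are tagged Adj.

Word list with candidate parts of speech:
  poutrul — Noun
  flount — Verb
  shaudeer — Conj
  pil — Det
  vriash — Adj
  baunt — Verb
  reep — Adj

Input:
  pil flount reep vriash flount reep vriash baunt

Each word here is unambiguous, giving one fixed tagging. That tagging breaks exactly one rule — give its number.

Fixed tagging: Det Verb Adj Adj Verb Adj Adj Verb.
Checking each rule: R1 ✓, R2 ✓, R3 ✗.
Only rule 3 fails.

3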